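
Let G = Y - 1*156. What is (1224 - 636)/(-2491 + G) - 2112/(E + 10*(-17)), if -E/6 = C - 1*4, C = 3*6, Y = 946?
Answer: 81980/10287 ≈ 7.9693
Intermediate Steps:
C = 18
G = 790 (G = 946 - 1*156 = 946 - 156 = 790)
E = -84 (E = -6*(18 - 1*4) = -6*(18 - 4) = -6*14 = -84)
(1224 - 636)/(-2491 + G) - 2112/(E + 10*(-17)) = (1224 - 636)/(-2491 + 790) - 2112/(-84 + 10*(-17)) = 588/(-1701) - 2112/(-84 - 170) = 588*(-1/1701) - 2112/(-254) = -28/81 - 2112*(-1)/254 = -28/81 - 1*(-1056/127) = -28/81 + 1056/127 = 81980/10287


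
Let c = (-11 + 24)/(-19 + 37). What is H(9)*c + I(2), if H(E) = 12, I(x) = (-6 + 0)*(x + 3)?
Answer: -64/3 ≈ -21.333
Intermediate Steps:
I(x) = -18 - 6*x (I(x) = -6*(3 + x) = -18 - 6*x)
c = 13/18 ≈ 0.72222
H(9)*c + I(2) = 12*(13/18) + (-18 - 6*2) = 26/3 + (-18 - 12) = 26/3 - 30 = -64/3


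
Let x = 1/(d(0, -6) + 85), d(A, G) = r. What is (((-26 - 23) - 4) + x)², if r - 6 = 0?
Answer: 23251684/8281 ≈ 2807.8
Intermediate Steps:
r = 6 (r = 6 + 0 = 6)
d(A, G) = 6
x = 1/91 (x = 1/(6 + 85) = 1/91 ≈ 0.010989)
(((-26 - 23) - 4) + x)² = (((-26 - 23) - 4) + 1/91)² = ((-49 - 4) + 1/91)² = (-53 + 1/91)² = (-4822/91)² = 23251684/8281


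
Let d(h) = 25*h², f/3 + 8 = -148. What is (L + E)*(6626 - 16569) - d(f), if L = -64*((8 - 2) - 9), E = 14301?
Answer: -149579499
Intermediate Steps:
f = -468 (f = -24 + 3*(-148) = -24 - 444 = -468)
L = 192 (L = -64*(6 - 9) = -64*(-3) = 192)
(L + E)*(6626 - 16569) - d(f) = (192 + 14301)*(6626 - 16569) - 25*(-468)² = 14493*(-9943) - 25*219024 = -144103899 - 1*5475600 = -144103899 - 5475600 = -149579499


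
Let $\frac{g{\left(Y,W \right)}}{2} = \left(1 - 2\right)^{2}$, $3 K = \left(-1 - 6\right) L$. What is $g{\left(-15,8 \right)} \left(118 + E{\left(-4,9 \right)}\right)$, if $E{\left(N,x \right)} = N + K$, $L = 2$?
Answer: $\frac{656}{3} \approx 218.67$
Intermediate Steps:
$K = - \frac{14}{3}$ ($K = \frac{\left(-1 - 6\right) 2}{3} = \frac{\left(-7\right) 2}{3} = \frac{1}{3} \left(-14\right) = - \frac{14}{3} \approx -4.6667$)
$E{\left(N,x \right)} = - \frac{14}{3} + N$ ($E{\left(N,x \right)} = N - \frac{14}{3} = - \frac{14}{3} + N$)
$g{\left(Y,W \right)} = 2$ ($g{\left(Y,W \right)} = 2 \left(1 - 2\right)^{2} = 2 \left(-1\right)^{2} = 2 \cdot 1 = 2$)
$g{\left(-15,8 \right)} \left(118 + E{\left(-4,9 \right)}\right) = 2 \left(118 - \frac{26}{3}\right) = 2 \cdot \frac{328}{3} = \frac{656}{3}$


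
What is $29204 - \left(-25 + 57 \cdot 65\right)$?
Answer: $25524$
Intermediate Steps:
$29204 - \left(-25 + 57 \cdot 65\right) = 29204 - \left(-25 + 3705\right) = 29204 - 3680 = 25524$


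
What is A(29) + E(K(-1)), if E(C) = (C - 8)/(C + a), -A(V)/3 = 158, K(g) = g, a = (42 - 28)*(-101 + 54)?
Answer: -312357/659 ≈ -473.99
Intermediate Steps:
a = -658 (a = 14*(-47) = -658)
A(V) = -474 (A(V) = -3*158 = -474)
E(C) = (-8 + C)/(-658 + C) (E(C) = (C - 8)/(C - 658) = (-8 + C)/(-658 + C))
A(29) + E(K(-1)) = -474 + (-8 - 1)/(-658 - 1) = -474 - 9/(-659) = -474 - 1/659*(-9) = -474 + 9/659 = -312357/659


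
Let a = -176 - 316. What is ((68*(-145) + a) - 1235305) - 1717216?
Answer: -2962873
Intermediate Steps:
a = -492
((68*(-145) + a) - 1235305) - 1717216 = ((68*(-145) - 492) - 1235305) - 1717216 = ((-9860 - 492) - 1235305) - 1717216 = (-10352 - 1235305) - 1717216 = -1245657 - 1717216 = -2962873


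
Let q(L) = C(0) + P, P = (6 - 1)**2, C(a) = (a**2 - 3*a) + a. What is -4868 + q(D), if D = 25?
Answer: -4843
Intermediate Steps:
C(a) = a**2 - 2*a
P = 25 (P = 5**2 = 25)
q(L) = 25 (q(L) = 0*(-2 + 0) + 25 = 0*(-2) + 25 = 0 + 25 = 25)
-4868 + q(D) = -4868 + 25 = -4843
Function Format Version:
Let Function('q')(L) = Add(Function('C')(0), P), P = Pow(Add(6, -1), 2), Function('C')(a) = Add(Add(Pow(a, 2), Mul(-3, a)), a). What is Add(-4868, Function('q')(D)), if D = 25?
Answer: -4843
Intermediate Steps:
Function('C')(a) = Add(Pow(a, 2), Mul(-2, a))
P = 25 (P = Pow(5, 2) = 25)
Function('q')(L) = 25 (Function('q')(L) = Add(Mul(0, Add(-2, 0)), 25) = Add(Mul(0, -2), 25) = Add(0, 25) = 25)
Add(-4868, Function('q')(D)) = Add(-4868, 25) = -4843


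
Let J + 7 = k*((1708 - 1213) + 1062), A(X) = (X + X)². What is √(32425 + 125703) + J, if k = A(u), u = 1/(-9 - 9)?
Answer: 110/9 + 4*√9883 ≈ 409.88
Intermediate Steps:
u = -1/18 (u = 1/(-18) = -1/18 ≈ -0.055556)
A(X) = 4*X² (A(X) = (2*X)² = 4*X²)
k = 1/81 (k = 4*(-1/18)² = 4*(1/324) = 1/81 ≈ 0.012346)
J = 110/9 (J = -7 + ((1708 - 1213) + 1062)/81 = -7 + (495 + 1062)/81 = -7 + (1/81)*1557 = -7 + 173/9 = 110/9 ≈ 12.222)
√(32425 + 125703) + J = √(32425 + 125703) + 110/9 = √158128 + 110/9 = 4*√9883 + 110/9 = 110/9 + 4*√9883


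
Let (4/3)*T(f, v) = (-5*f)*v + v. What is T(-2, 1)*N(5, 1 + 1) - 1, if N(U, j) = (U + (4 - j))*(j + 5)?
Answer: 1613/4 ≈ 403.25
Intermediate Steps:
T(f, v) = 3*v/4 - 15*f*v/4 (T(f, v) = 3*((-5*f)*v + v)/4 = 3*(-5*f*v + v)/4 = 3*(v - 5*f*v)/4 = 3*v/4 - 15*f*v/4)
N(U, j) = (5 + j)*(4 + U - j) (N(U, j) = (4 + U - j)*(5 + j) = (5 + j)*(4 + U - j))
T(-2, 1)*N(5, 1 + 1) - 1 = ((3/4)*1*(1 - 5*(-2)))*(20 - (1 + 1) - (1 + 1)**2 + 5*5 + 5*(1 + 1)) - 1 = ((3/4)*1*(1 + 10))*(20 - 1*2 - 1*2**2 + 25 + 5*2) - 1 = ((3/4)*1*11)*(20 - 2 - 1*4 + 25 + 10) - 1 = 33*(20 - 2 - 4 + 25 + 10)/4 - 1 = (33/4)*49 - 1 = 1617/4 - 1 = 1613/4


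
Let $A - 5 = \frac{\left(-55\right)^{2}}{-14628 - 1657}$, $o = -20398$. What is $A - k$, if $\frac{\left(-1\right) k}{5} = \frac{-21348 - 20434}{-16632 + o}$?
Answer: $\frac{126105027}{12060671} \approx 10.456$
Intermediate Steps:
$A = \frac{15680}{3257}$ ($A = 5 + \frac{\left(-55\right)^{2}}{-14628 - 1657} = 5 + \frac{3025}{-14628 - 1657} = 5 + \frac{3025}{-16285} = 5 + 3025 \left(- \frac{1}{16285}\right) = 5 - \frac{605}{3257} = \frac{15680}{3257} \approx 4.8142$)
$k = - \frac{20891}{3703}$ ($k = - 5 \frac{-21348 - 20434}{-16632 - 20398} = - 5 \left(- \frac{41782}{-37030}\right) = - 5 \left(\left(-41782\right) \left(- \frac{1}{37030}\right)\right) = \left(-5\right) \frac{20891}{18515} = - \frac{20891}{3703} \approx -5.6416$)
$A - k = \frac{15680}{3257} - - \frac{20891}{3703} = \frac{15680}{3257} + \frac{20891}{3703} = \frac{126105027}{12060671}$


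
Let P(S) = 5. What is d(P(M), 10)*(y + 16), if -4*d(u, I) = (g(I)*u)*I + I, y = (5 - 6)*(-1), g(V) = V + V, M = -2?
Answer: -8585/2 ≈ -4292.5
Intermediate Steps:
g(V) = 2*V
y = 1 (y = -1*(-1) = 1)
d(u, I) = -I/4 - u*I**2/2 (d(u, I) = -(((2*I)*u)*I + I)/4 = -((2*I*u)*I + I)/4 = -(2*u*I**2 + I)/4 = -(I + 2*u*I**2)/4 = -I/4 - u*I**2/2)
d(P(M), 10)*(y + 16) = (-1/4*10*(1 + 2*10*5))*(1 + 16) = -1/4*10*(1 + 100)*17 = -1/4*10*101*17 = -505/2*17 = -8585/2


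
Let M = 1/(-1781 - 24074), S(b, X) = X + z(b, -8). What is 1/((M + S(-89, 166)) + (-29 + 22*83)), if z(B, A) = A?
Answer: 25855/50546524 ≈ 0.00051151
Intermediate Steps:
S(b, X) = -8 + X (S(b, X) = X - 8 = -8 + X)
M = -1/25855 (M = 1/(-25855) = -1/25855 ≈ -3.8677e-5)
1/((M + S(-89, 166)) + (-29 + 22*83)) = 1/((-1/25855 + (-8 + 166)) + (-29 + 22*83)) = 1/((-1/25855 + 158) + (-29 + 1826)) = 1/(4085089/25855 + 1797) = 1/(50546524/25855) = 25855/50546524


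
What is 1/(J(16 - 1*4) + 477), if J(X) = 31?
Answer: 1/508 ≈ 0.0019685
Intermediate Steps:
1/(J(16 - 1*4) + 477) = 1/(31 + 477) = 1/508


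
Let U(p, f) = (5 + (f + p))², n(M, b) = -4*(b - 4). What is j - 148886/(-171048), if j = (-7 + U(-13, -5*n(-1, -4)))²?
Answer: 68094130962079/85524 ≈ 7.9620e+8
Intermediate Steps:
n(M, b) = 16 - 4*b (n(M, b) = -4*(-4 + b) = 16 - 4*b)
U(p, f) = (5 + f + p)²
j = 796199089 (j = (-7 + (5 - 5*(16 - 4*(-4)) - 13)²)² = (-7 + (5 - 5*(16 + 16) - 13)²)² = (-7 + (5 - 5*32 - 13)²)² = (-7 + (5 - 160 - 13)²)² = (-7 + (-168)²)² = (-7 + 28224)² = 28217² = 796199089)
j - 148886/(-171048) = 796199089 - 148886/(-171048) = 796199089 - 148886*(-1/171048) = 796199089 + 74443/85524 = 68094130962079/85524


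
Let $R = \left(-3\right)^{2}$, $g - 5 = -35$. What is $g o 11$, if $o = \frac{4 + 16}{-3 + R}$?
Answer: $-1100$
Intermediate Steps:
$g = -30$ ($g = 5 - 35 = -30$)
$R = 9$
$o = \frac{10}{3}$ ($o = \frac{4 + 16}{-3 + 9} = \frac{20}{6} = 20 \cdot \frac{1}{6} = \frac{10}{3} \approx 3.3333$)
$g o 11 = \left(-30\right) \frac{10}{3} \cdot 11 = \left(-100\right) 11 = -1100$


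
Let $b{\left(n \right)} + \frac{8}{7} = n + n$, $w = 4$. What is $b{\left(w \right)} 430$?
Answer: $\frac{20640}{7} \approx 2948.6$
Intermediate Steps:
$b{\left(n \right)} = - \frac{8}{7} + 2 n$ ($b{\left(n \right)} = - \frac{8}{7} + \left(n + n\right) = - \frac{8}{7} + 2 n$)
$b{\left(w \right)} 430 = \left(- \frac{8}{7} + 2 \cdot 4\right) 430 = \left(- \frac{8}{7} + 8\right) 430 = \frac{48}{7} \cdot 430 = \frac{20640}{7}$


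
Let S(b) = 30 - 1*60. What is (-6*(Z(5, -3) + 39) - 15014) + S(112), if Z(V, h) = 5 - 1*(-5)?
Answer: -15338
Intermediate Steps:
Z(V, h) = 10 (Z(V, h) = 5 + 5 = 10)
S(b) = -30 (S(b) = 30 - 60 = -30)
(-6*(Z(5, -3) + 39) - 15014) + S(112) = (-6*(10 + 39) - 15014) - 30 = (-6*49 - 15014) - 30 = (-294 - 15014) - 30 = -15308 - 30 = -15338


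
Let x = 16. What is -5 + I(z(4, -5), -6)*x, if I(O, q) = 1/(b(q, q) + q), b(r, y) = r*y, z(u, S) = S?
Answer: -67/15 ≈ -4.4667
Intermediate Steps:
I(O, q) = 1/(q + q²) (I(O, q) = 1/(q*q + q) = 1/(q² + q) = 1/(q + q²))
-5 + I(z(4, -5), -6)*x = -5 + (1/((-6)*(1 - 6)))*16 = -5 - ⅙/(-5)*16 = -5 - ⅙*(-⅕)*16 = -5 + (1/30)*16 = -5 + 8/15 = -67/15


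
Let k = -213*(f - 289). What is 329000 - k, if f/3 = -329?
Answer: 57212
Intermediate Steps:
f = -987 (f = 3*(-329) = -987)
k = 271788 (k = -213*(-987 - 289) = -213*(-1276) = 271788)
329000 - k = 329000 - 1*271788 = 329000 - 271788 = 57212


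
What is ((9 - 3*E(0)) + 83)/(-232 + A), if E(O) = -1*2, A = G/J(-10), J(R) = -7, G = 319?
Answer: -686/1943 ≈ -0.35306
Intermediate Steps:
A = -319/7 (A = 319/(-7) = 319*(-⅐) = -319/7 ≈ -45.571)
E(O) = -2
((9 - 3*E(0)) + 83)/(-232 + A) = ((9 - 3*(-2)) + 83)/(-232 - 319/7) = ((9 + 6) + 83)/(-1943/7) = (15 + 83)*(-7/1943) = 98*(-7/1943) = -686/1943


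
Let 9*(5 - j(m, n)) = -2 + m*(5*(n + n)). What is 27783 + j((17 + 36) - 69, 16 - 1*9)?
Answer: 83738/3 ≈ 27913.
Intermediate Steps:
j(m, n) = 47/9 - 10*m*n/9 (j(m, n) = 5 - (-2 + m*(5*(n + n)))/9 = 5 - (-2 + m*(5*(2*n)))/9 = 5 - (-2 + m*(10*n))/9 = 5 - (-2 + 10*m*n)/9 = 5 + (2/9 - 10*m*n/9) = 47/9 - 10*m*n/9)
27783 + j((17 + 36) - 69, 16 - 1*9) = 27783 + (47/9 - 10*((17 + 36) - 69)*(16 - 1*9)/9) = 27783 + (47/9 - 10*(53 - 69)*(16 - 9)/9) = 27783 + (47/9 - 10/9*(-16)*7) = 27783 + (47/9 + 1120/9) = 27783 + 389/3 = 83738/3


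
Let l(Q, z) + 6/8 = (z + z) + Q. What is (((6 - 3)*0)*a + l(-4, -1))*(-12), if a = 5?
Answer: 81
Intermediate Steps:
l(Q, z) = -¾ + Q + 2*z (l(Q, z) = -¾ + ((z + z) + Q) = -¾ + (2*z + Q) = -¾ + (Q + 2*z) = -¾ + Q + 2*z)
(((6 - 3)*0)*a + l(-4, -1))*(-12) = (((6 - 3)*0)*5 + (-¾ - 4 + 2*(-1)))*(-12) = ((3*0)*5 + (-¾ - 4 - 2))*(-12) = (0*5 - 27/4)*(-12) = (0 - 27/4)*(-12) = -27/4*(-12) = 81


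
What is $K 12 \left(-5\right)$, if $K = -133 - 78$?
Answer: $12660$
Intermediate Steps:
$K = -211$ ($K = -133 - 78 = -211$)
$K 12 \left(-5\right) = - 211 \cdot 12 \left(-5\right) = \left(-211\right) \left(-60\right) = 12660$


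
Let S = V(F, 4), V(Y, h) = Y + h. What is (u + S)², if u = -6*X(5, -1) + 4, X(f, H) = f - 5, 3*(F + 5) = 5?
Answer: 196/9 ≈ 21.778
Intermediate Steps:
F = -10/3 (F = -5 + (⅓)*5 = -5 + 5/3 = -10/3 ≈ -3.3333)
X(f, H) = -5 + f
S = ⅔ (S = -10/3 + 4 = ⅔ ≈ 0.66667)
u = 4 (u = -6*(-5 + 5) + 4 = -6*0 + 4 = 0 + 4 = 4)
(u + S)² = (4 + ⅔)² = (14/3)² = 196/9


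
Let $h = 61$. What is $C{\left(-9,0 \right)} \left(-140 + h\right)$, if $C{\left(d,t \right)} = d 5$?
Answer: $3555$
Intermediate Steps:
$C{\left(d,t \right)} = 5 d$
$C{\left(-9,0 \right)} \left(-140 + h\right) = 5 \left(-9\right) \left(-140 + 61\right) = \left(-45\right) \left(-79\right) = 3555$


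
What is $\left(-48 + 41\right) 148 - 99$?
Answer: $-1135$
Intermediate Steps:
$\left(-48 + 41\right) 148 - 99 = \left(-7\right) 148 - 99 = -1036 - 99 = -1135$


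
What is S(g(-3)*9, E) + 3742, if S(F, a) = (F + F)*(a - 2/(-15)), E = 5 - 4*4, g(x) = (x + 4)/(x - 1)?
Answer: 37909/10 ≈ 3790.9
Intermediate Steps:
g(x) = (4 + x)/(-1 + x)
E = -11 (E = 5 - 16 = -11)
S(F, a) = 2*F*(2/15 + a) (S(F, a) = (2*F)*(a - 2*(-1/15)) = (2*F)*(a + 2/15) = (2*F)*(2/15 + a) = 2*F*(2/15 + a))
S(g(-3)*9, E) + 3742 = 2*(((4 - 3)/(-1 - 3))*9)*(2 + 15*(-11))/15 + 3742 = 2*((1/(-4))*9)*(2 - 165)/15 + 3742 = (2/15)*(-1/4*1*9)*(-163) + 3742 = (2/15)*(-1/4*9)*(-163) + 3742 = (2/15)*(-9/4)*(-163) + 3742 = 489/10 + 3742 = 37909/10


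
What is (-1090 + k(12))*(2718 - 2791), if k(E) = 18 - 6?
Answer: 78694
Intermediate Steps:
k(E) = 12
(-1090 + k(12))*(2718 - 2791) = (-1090 + 12)*(2718 - 2791) = -1078*(-73) = 78694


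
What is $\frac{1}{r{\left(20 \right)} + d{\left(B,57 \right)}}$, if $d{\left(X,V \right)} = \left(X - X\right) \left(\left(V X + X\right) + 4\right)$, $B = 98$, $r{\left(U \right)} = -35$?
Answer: $- \frac{1}{35} \approx -0.028571$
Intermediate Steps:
$d{\left(X,V \right)} = 0$ ($d{\left(X,V \right)} = 0 \left(\left(X + V X\right) + 4\right) = 0 \left(4 + X + V X\right) = 0$)
$\frac{1}{r{\left(20 \right)} + d{\left(B,57 \right)}} = \frac{1}{-35 + 0} = \frac{1}{-35} = - \frac{1}{35}$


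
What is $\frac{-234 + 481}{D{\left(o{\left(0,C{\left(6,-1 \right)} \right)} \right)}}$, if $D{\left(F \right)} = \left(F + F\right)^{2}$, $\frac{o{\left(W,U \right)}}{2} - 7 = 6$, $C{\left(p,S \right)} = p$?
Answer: $\frac{19}{208} \approx 0.091346$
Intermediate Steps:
$o{\left(W,U \right)} = 26$ ($o{\left(W,U \right)} = 14 + 2 \cdot 6 = 14 + 12 = 26$)
$D{\left(F \right)} = 4 F^{2}$ ($D{\left(F \right)} = \left(2 F\right)^{2} = 4 F^{2}$)
$\frac{-234 + 481}{D{\left(o{\left(0,C{\left(6,-1 \right)} \right)} \right)}} = \frac{-234 + 481}{4 \cdot 26^{2}} = \frac{247}{4 \cdot 676} = \frac{247}{2704} = 247 \cdot \frac{1}{2704} = \frac{19}{208}$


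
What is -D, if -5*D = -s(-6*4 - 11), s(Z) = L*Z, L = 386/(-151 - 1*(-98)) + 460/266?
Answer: -39148/1007 ≈ -38.876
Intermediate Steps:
L = -39148/7049 (L = 386/(-151 + 98) + 460*(1/266) = 386/(-53) + 230/133 = 386*(-1/53) + 230/133 = -386/53 + 230/133 = -39148/7049 ≈ -5.5537)
s(Z) = -39148*Z/7049
D = 39148/1007 (D = -(-1)*(-39148*(-6*4 - 11)/7049)/5 = -(-1)*(-39148*(-24 - 11)/7049)/5 = -(-1)*(-39148/7049*(-35))/5 = -(-1)*195740/(5*1007) = -1/5*(-195740/1007) = 39148/1007 ≈ 38.876)
-D = -1*39148/1007 = -39148/1007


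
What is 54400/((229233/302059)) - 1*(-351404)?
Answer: 96985402732/229233 ≈ 4.2309e+5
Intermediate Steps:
54400/((229233/302059)) - 1*(-351404) = 54400/((229233*(1/302059))) + 351404 = 54400/(229233/302059) + 351404 = 54400*(302059/229233) + 351404 = 16432009600/229233 + 351404 = 96985402732/229233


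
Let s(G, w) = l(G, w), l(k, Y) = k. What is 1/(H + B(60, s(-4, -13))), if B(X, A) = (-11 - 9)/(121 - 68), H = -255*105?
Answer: -53/1419095 ≈ -3.7348e-5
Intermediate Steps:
s(G, w) = G
H = -26775
B(X, A) = -20/53
1/(H + B(60, s(-4, -13))) = 1/(-26775 - 20/53) = 1/(-1419095/53) = -53/1419095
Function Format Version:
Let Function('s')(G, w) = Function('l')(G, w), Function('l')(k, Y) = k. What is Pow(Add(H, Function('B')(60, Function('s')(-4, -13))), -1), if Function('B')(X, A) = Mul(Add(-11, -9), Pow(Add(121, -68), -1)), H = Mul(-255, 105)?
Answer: Rational(-53, 1419095) ≈ -3.7348e-5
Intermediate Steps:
Function('s')(G, w) = G
H = -26775
Function('B')(X, A) = Rational(-20, 53) (Function('B')(X, A) = Mul(-20, Pow(53, -1)) = Mul(-20, Rational(1, 53)) = Rational(-20, 53))
Pow(Add(H, Function('B')(60, Function('s')(-4, -13))), -1) = Pow(Add(-26775, Rational(-20, 53)), -1) = Pow(Rational(-1419095, 53), -1) = Rational(-53, 1419095)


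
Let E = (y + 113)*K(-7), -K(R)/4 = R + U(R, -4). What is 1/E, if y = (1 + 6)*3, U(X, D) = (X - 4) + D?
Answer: 1/11792 ≈ 8.4803e-5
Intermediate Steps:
U(X, D) = -4 + D + X (U(X, D) = (-4 + X) + D = -4 + D + X)
y = 21 (y = 7*3 = 21)
K(R) = 32 - 8*R (K(R) = -4*(R + (-4 - 4 + R)) = -4*(R + (-8 + R)) = -4*(-8 + 2*R) = 32 - 8*R)
E = 11792 (E = (21 + 113)*(32 - 8*(-7)) = 134*(32 + 56) = 134*88 = 11792)
1/E = 1/11792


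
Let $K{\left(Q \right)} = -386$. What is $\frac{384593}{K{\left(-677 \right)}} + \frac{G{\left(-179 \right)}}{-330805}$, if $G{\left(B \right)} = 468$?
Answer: $- \frac{127225468013}{127690730} \approx -996.36$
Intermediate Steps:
$\frac{384593}{K{\left(-677 \right)}} + \frac{G{\left(-179 \right)}}{-330805} = \frac{384593}{-386} + \frac{468}{-330805} = 384593 \left(- \frac{1}{386}\right) + 468 \left(- \frac{1}{330805}\right) = - \frac{384593}{386} - \frac{468}{330805} = - \frac{127225468013}{127690730}$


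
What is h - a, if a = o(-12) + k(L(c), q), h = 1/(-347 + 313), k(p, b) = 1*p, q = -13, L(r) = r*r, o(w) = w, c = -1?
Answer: 373/34 ≈ 10.971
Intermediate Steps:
L(r) = r²
k(p, b) = p
h = -1/34 (h = 1/(-34) = -1/34 ≈ -0.029412)
a = -11 (a = -12 + (-1)² = -12 + 1 = -11)
h - a = -1/34 - 1*(-11) = -1/34 + 11 = 373/34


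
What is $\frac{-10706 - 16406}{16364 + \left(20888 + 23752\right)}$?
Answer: $- \frac{6778}{15251} \approx -0.44443$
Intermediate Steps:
$\frac{-10706 - 16406}{16364 + \left(20888 + 23752\right)} = - \frac{27112}{16364 + 44640} = - \frac{27112}{61004} = \left(-27112\right) \frac{1}{61004} = - \frac{6778}{15251}$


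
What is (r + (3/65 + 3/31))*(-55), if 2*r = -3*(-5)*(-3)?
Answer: 991089/806 ≈ 1229.6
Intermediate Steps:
r = -45/2 (r = (-3*(-5)*(-3))/2 = (15*(-3))/2 = (½)*(-45) = -45/2 ≈ -22.500)
(r + (3/65 + 3/31))*(-55) = (-45/2 + (3/65 + 3/31))*(-55) = (-45/2 + 288/2015)*(-55) = -90099/4030*(-55) = 991089/806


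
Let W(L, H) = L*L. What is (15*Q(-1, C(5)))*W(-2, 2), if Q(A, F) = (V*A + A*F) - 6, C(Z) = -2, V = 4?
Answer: -480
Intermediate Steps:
W(L, H) = L²
Q(A, F) = -6 + 4*A + A*F (Q(A, F) = (4*A + A*F) - 6 = -6 + 4*A + A*F)
(15*Q(-1, C(5)))*W(-2, 2) = (15*(-6 + 4*(-1) - 1*(-2)))*(-2)² = (15*(-6 - 4 + 2))*4 = (15*(-8))*4 = -120*4 = -480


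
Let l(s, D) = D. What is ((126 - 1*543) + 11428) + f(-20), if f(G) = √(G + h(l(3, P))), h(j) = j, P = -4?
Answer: 11011 + 2*I*√6 ≈ 11011.0 + 4.899*I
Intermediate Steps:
f(G) = √(-4 + G) (f(G) = √(G - 4) = √(-4 + G))
((126 - 1*543) + 11428) + f(-20) = ((126 - 1*543) + 11428) + √(-4 - 20) = ((126 - 543) + 11428) + √(-24) = (-417 + 11428) + 2*I*√6 = 11011 + 2*I*√6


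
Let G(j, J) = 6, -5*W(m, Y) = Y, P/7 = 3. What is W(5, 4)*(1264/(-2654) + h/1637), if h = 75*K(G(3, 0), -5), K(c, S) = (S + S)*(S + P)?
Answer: 67834336/10861495 ≈ 6.2454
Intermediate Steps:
P = 21 (P = 7*3 = 21)
W(m, Y) = -Y/5
K(c, S) = 2*S*(21 + S) (K(c, S) = (S + S)*(S + 21) = (2*S)*(21 + S) = 2*S*(21 + S))
h = -12000 (h = 75*(2*(-5)*(21 - 5)) = 75*(2*(-5)*16) = 75*(-160) = -12000)
W(5, 4)*(1264/(-2654) + h/1637) = (-1/5*4)*(1264/(-2654) - 12000/1637) = -4*(1264*(-1/2654) - 12000*1/1637)/5 = -4*(-632/1327 - 12000/1637)/5 = -4/5*(-16958584/2172299) = 67834336/10861495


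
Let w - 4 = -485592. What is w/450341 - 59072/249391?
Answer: -147703820460/112310992331 ≈ -1.3151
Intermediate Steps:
w = -485588 (w = 4 - 485592 = -485588)
w/450341 - 59072/249391 = -485588/450341 - 59072/249391 = -147703820460/112310992331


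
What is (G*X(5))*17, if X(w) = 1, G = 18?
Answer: 306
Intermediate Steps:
(G*X(5))*17 = (18*1)*17 = 18*17 = 306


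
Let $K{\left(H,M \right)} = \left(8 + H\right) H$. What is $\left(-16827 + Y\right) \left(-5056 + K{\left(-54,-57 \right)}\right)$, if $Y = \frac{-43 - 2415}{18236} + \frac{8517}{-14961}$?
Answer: $\frac{984021960201402}{22735733} \approx 4.3281 \cdot 10^{7}$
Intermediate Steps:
$K{\left(H,M \right)} = H \left(8 + H\right)$
$Y = - \frac{32015025}{45471466}$ ($Y = \left(-43 - 2415\right) \frac{1}{18236} + 8517 \left(- \frac{1}{14961}\right) = \left(-2458\right) \frac{1}{18236} - \frac{2839}{4987} = - \frac{1229}{9118} - \frac{2839}{4987} = - \frac{32015025}{45471466} \approx -0.70407$)
$\left(-16827 + Y\right) \left(-5056 + K{\left(-54,-57 \right)}\right) = \left(-16827 - \frac{32015025}{45471466}\right) \left(-5056 - 54 \left(8 - 54\right)\right) = - \frac{765180373407 \left(-5056 - -2484\right)}{45471466} = - \frac{765180373407 \left(-5056 + 2484\right)}{45471466} = \left(- \frac{765180373407}{45471466}\right) \left(-2572\right) = \frac{984021960201402}{22735733}$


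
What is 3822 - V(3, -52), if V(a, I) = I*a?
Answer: 3978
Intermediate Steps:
3822 - V(3, -52) = 3822 - (-52)*3 = 3822 - 1*(-156) = 3822 + 156 = 3978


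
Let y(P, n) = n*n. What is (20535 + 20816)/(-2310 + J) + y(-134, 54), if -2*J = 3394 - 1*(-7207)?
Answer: 44301734/15221 ≈ 2910.6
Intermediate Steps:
J = -10601/2 (J = -(3394 - 1*(-7207))/2 = -(3394 + 7207)/2 = -½*10601 = -10601/2 ≈ -5300.5)
y(P, n) = n²
(20535 + 20816)/(-2310 + J) + y(-134, 54) = (20535 + 20816)/(-2310 - 10601/2) + 54² = 41351/(-15221/2) + 2916 = 41351*(-2/15221) + 2916 = -82702/15221 + 2916 = 44301734/15221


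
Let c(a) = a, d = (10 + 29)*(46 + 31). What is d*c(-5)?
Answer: -15015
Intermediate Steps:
d = 3003 (d = 39*77 = 3003)
d*c(-5) = 3003*(-5) = -15015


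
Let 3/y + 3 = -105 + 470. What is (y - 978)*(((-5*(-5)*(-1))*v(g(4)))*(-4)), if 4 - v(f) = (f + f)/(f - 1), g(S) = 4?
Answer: -23602200/181 ≈ -1.3040e+5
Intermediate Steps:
v(f) = 4 - 2*f/(-1 + f) (v(f) = 4 - (f + f)/(f - 1) = 4 - 2*f/(-1 + f))
y = 3/362 (y = 3/(-3 + (-105 + 470)) = 3/(-3 + 365) = 3/362 ≈ 0.0082873)
(y - 978)*(((-5*(-5)*(-1))*v(g(4)))*(-4)) = (3/362 - 978)*(((-5*(-5)*(-1))*(2*(-2 + 4)/(-1 + 4)))*(-4)) = -354033*(25*(-1))*(2*2/3)*(-4)/362 = -354033*(-50*2/3)*(-4)/362 = -354033*(-25*4/3)*(-4)/362 = -(-5900550)*(-4)/181 = -354033/362*400/3 = -23602200/181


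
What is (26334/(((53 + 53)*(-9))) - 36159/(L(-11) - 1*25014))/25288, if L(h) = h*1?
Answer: -8673787/8385026650 ≈ -0.0010344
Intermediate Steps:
L(h) = h
(26334/(((53 + 53)*(-9))) - 36159/(L(-11) - 1*25014))/25288 = (26334/(((53 + 53)*(-9))) - 36159/(-11 - 1*25014))/25288 = (26334/((106*(-9))) - 36159/(-11 - 25014))*(1/25288) = (26334/(-954) - 36159/(-25025))*(1/25288) = (26334*(-1/954) - 36159*(-1/25025))*(1/25288) = (-1463/53 + 36159/25025)*(1/25288) = -34695148/1326325*1/25288 = -8673787/8385026650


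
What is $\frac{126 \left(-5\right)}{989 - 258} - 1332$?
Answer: $- \frac{974322}{731} \approx -1332.9$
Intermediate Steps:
$\frac{126 \left(-5\right)}{989 - 258} - 1332 = - \frac{630}{731} - 1332 = - \frac{974322}{731}$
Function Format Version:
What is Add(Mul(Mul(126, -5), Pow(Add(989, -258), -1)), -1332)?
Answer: Rational(-974322, 731) ≈ -1332.9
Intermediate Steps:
Add(Mul(Mul(126, -5), Pow(Add(989, -258), -1)), -1332) = Add(Mul(-630, Pow(731, -1)), -1332) = Add(Mul(-630, Rational(1, 731)), -1332) = Add(Rational(-630, 731), -1332) = Rational(-974322, 731)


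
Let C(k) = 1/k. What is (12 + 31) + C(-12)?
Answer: 515/12 ≈ 42.917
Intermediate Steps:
(12 + 31) + C(-12) = (12 + 31) + 1/(-12) = 43 - 1/12 = 515/12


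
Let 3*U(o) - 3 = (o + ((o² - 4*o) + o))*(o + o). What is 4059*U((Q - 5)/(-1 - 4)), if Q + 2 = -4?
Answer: 834801/125 ≈ 6678.4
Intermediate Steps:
Q = -6 (Q = -2 - 4 = -6)
U(o) = 1 + 2*o*(o² - 2*o)/3 (U(o) = 1 + ((o + ((o² - 4*o) + o))*(o + o))/3 = 1 + ((o + (o² - 3*o))*(2*o))/3 = 1 + ((o² - 2*o)*(2*o))/3 = 1 + (2*o*(o² - 2*o))/3 = 1 + 2*o*(o² - 2*o)/3)
4059*U((Q - 5)/(-1 - 4)) = 4059*(1 - 4*(-6 - 5)²/(-1 - 4)²/3 + 2*((-6 - 5)/(-1 - 4))³/3) = 4059*(1 - 4*(-11/(-5))²/3 + 2*(-11/(-5))³/3) = 4059*(1 - 4*(-11*(-⅕))²/3 + 2*(-11*(-⅕))³/3) = 4059*(1 - 4*(11/5)²/3 + 2*(11/5)³/3) = 4059*(1 - 4/3*121/25 + (⅔)*(1331/125)) = 4059*(1 - 484/75 + 2662/375) = 4059*(617/375) = 834801/125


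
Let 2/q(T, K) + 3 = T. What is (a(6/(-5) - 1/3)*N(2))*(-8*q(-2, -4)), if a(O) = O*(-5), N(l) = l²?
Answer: 1472/15 ≈ 98.133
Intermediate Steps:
q(T, K) = 2/(-3 + T)
a(O) = -5*O
(a(6/(-5) - 1/3)*N(2))*(-8*q(-2, -4)) = (-5*(6/(-5) - 1/3)*2²)*(-16/(-3 - 2)) = (-5*(6*(-⅕) - 1*⅓)*4)*(-16/(-5)) = (-5*(-6/5 - ⅓)*4)*(-16*(-1)/5) = (-5*(-23/15)*4)*(-8*(-⅖)) = ((23/3)*4)*(16/5) = (92/3)*(16/5) = 1472/15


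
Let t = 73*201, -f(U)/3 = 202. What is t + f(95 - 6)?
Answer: 14067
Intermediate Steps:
f(U) = -606 (f(U) = -3*202 = -606)
t = 14673
t + f(95 - 6) = 14673 - 606 = 14067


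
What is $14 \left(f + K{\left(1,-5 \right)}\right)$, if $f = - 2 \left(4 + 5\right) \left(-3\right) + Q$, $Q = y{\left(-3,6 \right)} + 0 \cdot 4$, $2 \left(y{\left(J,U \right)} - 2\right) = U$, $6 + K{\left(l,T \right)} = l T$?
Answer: $672$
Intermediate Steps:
$K{\left(l,T \right)} = -6 + T l$ ($K{\left(l,T \right)} = -6 + l T = -6 + T l$)
$y{\left(J,U \right)} = 2 + \frac{U}{2}$
$Q = 5$ ($Q = \left(2 + \frac{1}{2} \cdot 6\right) + 0 \cdot 4 = \left(2 + 3\right) + 0 = 5 + 0 = 5$)
$f = 59$ ($f = - 2 \left(4 + 5\right) \left(-3\right) + 5 = \left(-2\right) 9 \left(-3\right) + 5 = \left(-18\right) \left(-3\right) + 5 = 54 + 5 = 59$)
$14 \left(f + K{\left(1,-5 \right)}\right) = 14 \left(59 - 11\right) = 14 \cdot 48 = 672$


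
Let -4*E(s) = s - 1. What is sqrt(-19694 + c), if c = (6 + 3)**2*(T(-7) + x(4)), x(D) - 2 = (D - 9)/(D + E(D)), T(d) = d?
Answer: I*sqrt(3417791)/13 ≈ 142.21*I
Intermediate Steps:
E(s) = 1/4 - s/4 (E(s) = -(s - 1)/4 = -(-1 + s)/4 = 1/4 - s/4)
x(D) = 2 + (-9 + D)/(1/4 + 3*D/4) (x(D) = 2 + (D - 9)/(D + (1/4 - D/4)) = 2 + (-9 + D)/(1/4 + 3*D/4))
c = -6885/13 (c = (6 + 3)**2*(-7 + 2*(-17 + 5*4)/(1 + 3*4)) = 9**2*(-7 + 2*(-17 + 20)/(1 + 12)) = 81*(-7 + 2*3/13) = 81*(-7 + 2*(1/13)*3) = 81*(-7 + 6/13) = 81*(-85/13) = -6885/13 ≈ -529.62)
sqrt(-19694 + c) = sqrt(-19694 - 6885/13) = sqrt(-262907/13) = I*sqrt(3417791)/13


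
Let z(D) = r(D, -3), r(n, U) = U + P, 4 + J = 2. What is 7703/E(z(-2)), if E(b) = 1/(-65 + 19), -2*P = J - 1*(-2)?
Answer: -354338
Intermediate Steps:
J = -2 (J = -4 + 2 = -2)
P = 0 (P = -(-2 - 1*(-2))/2 = -(-2 + 2)/2 = -½*0 = 0)
r(n, U) = U (r(n, U) = U + 0 = U)
z(D) = -3
E(b) = -1/46 (E(b) = 1/(-46) = -1/46)
7703/E(z(-2)) = 7703/(-1/46) = 7703*(-46) = -354338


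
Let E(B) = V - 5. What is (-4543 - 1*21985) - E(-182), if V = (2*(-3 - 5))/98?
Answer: -1299619/49 ≈ -26523.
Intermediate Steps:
V = -8/49 (V = (2*(-8))*(1/98) = -16*1/98 = -8/49 ≈ -0.16327)
E(B) = -253/49 (E(B) = -8/49 - 5 = -253/49)
(-4543 - 1*21985) - E(-182) = (-4543 - 1*21985) - 1*(-253/49) = (-4543 - 21985) + 253/49 = -26528 + 253/49 = -1299619/49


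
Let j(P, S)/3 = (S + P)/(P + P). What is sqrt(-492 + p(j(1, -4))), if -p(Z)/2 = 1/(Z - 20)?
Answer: 2*I*sqrt(6026)/7 ≈ 22.179*I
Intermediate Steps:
j(P, S) = 3*(P + S)/(2*P) (j(P, S) = 3*((S + P)/(P + P)) = 3*((P + S)/((2*P))) = 3*((P + S)*(1/(2*P))) = 3*((P + S)/(2*P)) = 3*(P + S)/(2*P))
p(Z) = -2/(-20 + Z) (p(Z) = -2/(Z - 20) = -2/(-20 + Z))
sqrt(-492 + p(j(1, -4))) = sqrt(-492 - 2/(-20 + (3/2)*(1 - 4)/1)) = sqrt(-492 - 2/(-20 + (3/2)*1*(-3))) = sqrt(-492 - 2/(-20 - 9/2)) = sqrt(-492 - 2/(-49/2)) = sqrt(-492 - 2*(-2/49)) = sqrt(-492 + 4/49) = sqrt(-24104/49) = 2*I*sqrt(6026)/7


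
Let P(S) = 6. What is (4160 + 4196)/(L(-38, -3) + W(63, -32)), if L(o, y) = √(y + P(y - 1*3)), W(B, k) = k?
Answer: -267392/1021 - 8356*√3/1021 ≈ -276.07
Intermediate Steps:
L(o, y) = √(6 + y) (L(o, y) = √(y + 6) = √(6 + y))
(4160 + 4196)/(L(-38, -3) + W(63, -32)) = (4160 + 4196)/(√(6 - 3) - 32) = 8356/(√3 - 32) = 8356/(-32 + √3)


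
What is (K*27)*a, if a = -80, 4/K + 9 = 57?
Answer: -180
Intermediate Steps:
K = 1/12 (K = 4/(-9 + 57) = 4/48 = 4*(1/48) = 1/12 ≈ 0.083333)
(K*27)*a = ((1/12)*27)*(-80) = (9/4)*(-80) = -180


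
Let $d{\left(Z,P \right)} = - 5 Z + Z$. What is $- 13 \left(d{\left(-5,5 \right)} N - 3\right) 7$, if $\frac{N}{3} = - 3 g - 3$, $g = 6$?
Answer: $114933$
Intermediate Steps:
$d{\left(Z,P \right)} = - 4 Z$
$N = -63$ ($N = 3 \left(\left(-3\right) 6 - 3\right) = 3 \left(-18 - 3\right) = 3 \left(-21\right) = -63$)
$- 13 \left(d{\left(-5,5 \right)} N - 3\right) 7 = - 13 \left(\left(-4\right) \left(-5\right) \left(-63\right) - 3\right) 7 = - 13 \left(20 \left(-63\right) - 3\right) 7 = - 13 \left(-1260 - 3\right) 7 = \left(-13\right) \left(-1263\right) 7 = 16419 \cdot 7 = 114933$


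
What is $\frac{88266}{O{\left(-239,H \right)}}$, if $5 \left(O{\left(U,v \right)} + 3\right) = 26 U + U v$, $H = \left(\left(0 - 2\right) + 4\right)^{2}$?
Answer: $- \frac{29422}{479} \approx -61.424$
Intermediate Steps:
$H = 4$ ($H = \left(-2 + 4\right)^{2} = 2^{2} = 4$)
$O{\left(U,v \right)} = -3 + \frac{26 U}{5} + \frac{U v}{5}$ ($O{\left(U,v \right)} = -3 + \frac{26 U + U v}{5} = -3 + \left(\frac{26 U}{5} + \frac{U v}{5}\right) = -3 + \frac{26 U}{5} + \frac{U v}{5}$)
$\frac{88266}{O{\left(-239,H \right)}} = \frac{88266}{-3 + \frac{26}{5} \left(-239\right) + \frac{1}{5} \left(-239\right) 4} = \frac{88266}{-3 - \frac{6214}{5} - \frac{956}{5}} = \frac{88266}{-1437} = 88266 \left(- \frac{1}{1437}\right) = - \frac{29422}{479}$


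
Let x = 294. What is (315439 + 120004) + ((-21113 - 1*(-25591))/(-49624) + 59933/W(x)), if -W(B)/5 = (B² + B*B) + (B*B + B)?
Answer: 7011985228091587/16103112060 ≈ 4.3544e+5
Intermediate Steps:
W(B) = -15*B² - 5*B (W(B) = -5*((B² + B*B) + (B*B + B)) = -5*((B² + B²) + (B² + B)) = -5*(2*B² + (B + B²)) = -5*(B + 3*B²) = -15*B² - 5*B)
(315439 + 120004) + ((-21113 - 1*(-25591))/(-49624) + 59933/W(x)) = (315439 + 120004) + ((-21113 - 1*(-25591))/(-49624) + 59933/((-5*294*(1 + 3*294)))) = 435443 + ((-21113 + 25591)*(-1/49624) + 59933/((-5*294*(1 + 882)))) = 435443 + (4478*(-1/49624) + 59933/((-5*294*883))) = 435443 + (-2239/24812 + 59933/(-1298010)) = 435443 + (-2239/24812 + 59933*(-1/1298010)) = 435443 + (-2239/24812 - 59933/1298010) = 435443 - 2196650993/16103112060 = 7011985228091587/16103112060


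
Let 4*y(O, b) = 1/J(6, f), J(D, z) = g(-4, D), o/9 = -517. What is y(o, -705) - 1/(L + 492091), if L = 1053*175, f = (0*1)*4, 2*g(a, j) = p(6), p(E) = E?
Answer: 338177/4058196 ≈ 0.083332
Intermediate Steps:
o = -4653 (o = 9*(-517) = -4653)
g(a, j) = 3 (g(a, j) = (½)*6 = 3)
f = 0 (f = 0*4 = 0)
L = 184275
J(D, z) = 3
y(O, b) = 1/12 (y(O, b) = (¼)/3 = (¼)*(⅓) = 1/12)
y(o, -705) - 1/(L + 492091) = 1/12 - 1/(184275 + 492091) = 1/12 - 1/676366 = 338177/4058196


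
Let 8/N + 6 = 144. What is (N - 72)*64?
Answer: -317696/69 ≈ -4604.3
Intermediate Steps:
N = 4/69 (N = 8/(-6 + 144) = 8/138 = 8*(1/138) = 4/69 ≈ 0.057971)
(N - 72)*64 = (4/69 - 72)*64 = -4964/69*64 = -317696/69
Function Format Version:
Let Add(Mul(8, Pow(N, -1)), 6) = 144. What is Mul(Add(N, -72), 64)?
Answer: Rational(-317696, 69) ≈ -4604.3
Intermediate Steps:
N = Rational(4, 69) (N = Mul(8, Pow(Add(-6, 144), -1)) = Mul(8, Pow(138, -1)) = Mul(8, Rational(1, 138)) = Rational(4, 69) ≈ 0.057971)
Mul(Add(N, -72), 64) = Mul(Add(Rational(4, 69), -72), 64) = Mul(Rational(-4964, 69), 64) = Rational(-317696, 69)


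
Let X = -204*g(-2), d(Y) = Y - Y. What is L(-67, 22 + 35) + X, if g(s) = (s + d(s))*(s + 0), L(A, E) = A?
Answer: -883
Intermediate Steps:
d(Y) = 0
g(s) = s² (g(s) = (s + 0)*(s + 0) = s*s = s²)
X = -816 (X = -204*(-2)² = -204*4 = -816)
L(-67, 22 + 35) + X = -67 - 816 = -883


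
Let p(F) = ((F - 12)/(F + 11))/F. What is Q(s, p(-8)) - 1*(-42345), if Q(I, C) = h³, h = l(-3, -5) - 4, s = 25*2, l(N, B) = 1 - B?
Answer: 42353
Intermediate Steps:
s = 50
h = 2 (h = (1 - 1*(-5)) - 4 = (1 + 5) - 4 = 6 - 4 = 2)
p(F) = (-12 + F)/(F*(11 + F)) (p(F) = ((-12 + F)/(11 + F))/F = (-12 + F)/(F*(11 + F)))
Q(I, C) = 8 (Q(I, C) = 2³ = 8)
Q(s, p(-8)) - 1*(-42345) = 8 - 1*(-42345) = 8 + 42345 = 42353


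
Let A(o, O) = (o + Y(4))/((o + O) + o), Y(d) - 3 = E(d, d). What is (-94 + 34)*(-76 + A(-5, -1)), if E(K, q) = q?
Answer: 50280/11 ≈ 4570.9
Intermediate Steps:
Y(d) = 3 + d
A(o, O) = (7 + o)/(O + 2*o) (A(o, O) = (o + (3 + 4))/((o + O) + o) = (o + 7)/((O + o) + o) = (7 + o)/(O + 2*o))
(-94 + 34)*(-76 + A(-5, -1)) = (-94 + 34)*(-76 + (7 - 5)/(-1 + 2*(-5))) = -60*(-76 + 2/(-1 - 10)) = -60*(-76 + 2/(-11)) = -60*(-76 - 1/11*2) = -60*(-76 - 2/11) = -60*(-838/11) = 50280/11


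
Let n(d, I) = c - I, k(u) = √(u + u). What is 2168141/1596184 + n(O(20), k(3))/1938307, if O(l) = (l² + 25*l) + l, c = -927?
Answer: 4201043214719/3093894620488 - √6/1938307 ≈ 1.3578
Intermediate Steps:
k(u) = √2*√u (k(u) = √(2*u) = √2*√u)
O(l) = l² + 26*l
n(d, I) = -927 - I
2168141/1596184 + n(O(20), k(3))/1938307 = 2168141/1596184 + (-927 - √2*√3)/1938307 = 2168141*(1/1596184) + (-927 - √6)*(1/1938307) = 2168141/1596184 + (-927/1938307 - √6/1938307) = 4201043214719/3093894620488 - √6/1938307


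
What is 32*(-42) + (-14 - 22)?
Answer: -1380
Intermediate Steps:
32*(-42) + (-14 - 22) = -1344 - 36 = -1380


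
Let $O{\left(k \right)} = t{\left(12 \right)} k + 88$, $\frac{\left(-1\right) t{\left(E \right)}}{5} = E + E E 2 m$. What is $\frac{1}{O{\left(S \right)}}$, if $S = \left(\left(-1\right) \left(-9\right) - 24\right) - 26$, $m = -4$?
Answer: $- \frac{1}{233612} \approx -4.2806 \cdot 10^{-6}$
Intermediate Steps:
$t{\left(E \right)} = - 5 E + 40 E^{2}$ ($t{\left(E \right)} = - 5 \left(E + E E 2 \left(-4\right)\right) = - 5 \left(E + E 2 E \left(-4\right)\right) = - 5 \left(E + E \left(- 8 E\right)\right) = - 5 \left(E - 8 E^{2}\right) = - 5 E + 40 E^{2}$)
$S = -41$ ($S = \left(9 - 24\right) - 26 = -15 - 26 = -41$)
$O{\left(k \right)} = 88 + 5700 k$ ($O{\left(k \right)} = 5 \cdot 12 \left(-1 + 8 \cdot 12\right) k + 88 = 5 \cdot 12 \left(-1 + 96\right) k + 88 = 5 \cdot 12 \cdot 95 k + 88 = 5700 k + 88 = 88 + 5700 k$)
$\frac{1}{O{\left(S \right)}} = \frac{1}{88 + 5700 \left(-41\right)} = \frac{1}{88 - 233700} = \frac{1}{-233612} = - \frac{1}{233612}$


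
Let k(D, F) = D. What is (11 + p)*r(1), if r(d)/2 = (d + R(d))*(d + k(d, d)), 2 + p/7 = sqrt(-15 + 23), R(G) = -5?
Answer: 48 - 224*sqrt(2) ≈ -268.78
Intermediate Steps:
p = -14 + 14*sqrt(2) (p = -14 + 7*sqrt(-15 + 23) = -14 + 7*sqrt(8) = -14 + 7*(2*sqrt(2)) = -14 + 14*sqrt(2) ≈ 5.7990)
r(d) = 4*d*(-5 + d) (r(d) = 2*((d - 5)*(d + d)) = 2*((-5 + d)*(2*d)) = 2*(2*d*(-5 + d)) = 4*d*(-5 + d))
(11 + p)*r(1) = (11 + (-14 + 14*sqrt(2)))*(4*1*(-5 + 1)) = (-3 + 14*sqrt(2))*(4*1*(-4)) = (-3 + 14*sqrt(2))*(-16) = 48 - 224*sqrt(2)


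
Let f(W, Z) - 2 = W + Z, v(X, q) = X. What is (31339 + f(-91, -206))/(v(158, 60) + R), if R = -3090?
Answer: -7761/733 ≈ -10.588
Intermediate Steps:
f(W, Z) = 2 + W + Z (f(W, Z) = 2 + (W + Z) = 2 + W + Z)
(31339 + f(-91, -206))/(v(158, 60) + R) = (31339 + (2 - 91 - 206))/(158 - 3090) = (31339 - 295)/(-2932) = 31044*(-1/2932) = -7761/733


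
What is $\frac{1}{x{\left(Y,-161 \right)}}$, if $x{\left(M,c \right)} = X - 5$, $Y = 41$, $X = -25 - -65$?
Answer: $\frac{1}{35} \approx 0.028571$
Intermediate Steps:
$X = 40$ ($X = -25 + 65 = 40$)
$x{\left(M,c \right)} = 35$ ($x{\left(M,c \right)} = 40 - 5 = 35$)
$\frac{1}{x{\left(Y,-161 \right)}} = \frac{1}{35}$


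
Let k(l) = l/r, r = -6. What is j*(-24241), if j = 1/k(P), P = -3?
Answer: -48482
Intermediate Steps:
k(l) = -l/6 (k(l) = l/(-6) = l*(-⅙) = -l/6)
j = 2 (j = 1/(-⅙*(-3)) = 1/(½) = 2)
j*(-24241) = 2*(-24241) = -48482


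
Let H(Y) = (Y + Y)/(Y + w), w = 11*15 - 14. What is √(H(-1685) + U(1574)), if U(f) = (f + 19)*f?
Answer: √1475066541793/767 ≈ 1583.5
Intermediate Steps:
w = 151 (w = 165 - 14 = 151)
H(Y) = 2*Y/(151 + Y) (H(Y) = (Y + Y)/(Y + 151) = (2*Y)/(151 + Y) = 2*Y/(151 + Y))
U(f) = f*(19 + f) (U(f) = (19 + f)*f = f*(19 + f))
√(H(-1685) + U(1574)) = √(2*(-1685)/(151 - 1685) + 1574*(19 + 1574)) = √(2*(-1685)/(-1534) + 1574*1593) = √(2*(-1685)*(-1/1534) + 2507382) = √(1685/767 + 2507382) = √(1923163679/767) = √1475066541793/767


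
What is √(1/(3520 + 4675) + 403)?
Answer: 3*√3007188030/8195 ≈ 20.075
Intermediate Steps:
√(1/(3520 + 4675) + 403) = √(1/8195 + 403) = √(3302586/8195) = 3*√3007188030/8195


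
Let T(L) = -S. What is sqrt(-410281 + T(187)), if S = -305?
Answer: 2*I*sqrt(102494) ≈ 640.29*I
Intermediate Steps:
T(L) = 305 (T(L) = -1*(-305) = 305)
sqrt(-410281 + T(187)) = sqrt(-410281 + 305) = sqrt(-409976) = 2*I*sqrt(102494)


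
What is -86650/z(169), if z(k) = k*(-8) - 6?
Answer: 43325/679 ≈ 63.807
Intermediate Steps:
z(k) = -6 - 8*k (z(k) = -8*k - 6 = -6 - 8*k)
-86650/z(169) = -86650/(-6 - 8*169) = -86650/(-6 - 1352) = -86650/(-1358) = -86650*(-1/1358) = 43325/679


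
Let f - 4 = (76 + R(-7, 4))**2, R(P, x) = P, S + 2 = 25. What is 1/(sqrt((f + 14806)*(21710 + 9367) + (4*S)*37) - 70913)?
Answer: -70913/4420442198 - sqrt(608211371)/4420442198 ≈ -2.1621e-5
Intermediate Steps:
S = 23 (S = -2 + 25 = 23)
f = 4765 (f = 4 + (76 - 7)**2 = 4 + 69**2 = 4 + 4761 = 4765)
1/(sqrt((f + 14806)*(21710 + 9367) + (4*S)*37) - 70913) = 1/(sqrt((4765 + 14806)*(21710 + 9367) + (4*23)*37) - 70913) = 1/(sqrt(19571*31077 + 92*37) - 70913) = 1/(sqrt(608207967 + 3404) - 70913) = 1/(sqrt(608211371) - 70913) = 1/(-70913 + sqrt(608211371))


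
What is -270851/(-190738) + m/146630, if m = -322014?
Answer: -986610191/1271268770 ≈ -0.77608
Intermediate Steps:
-270851/(-190738) + m/146630 = -270851/(-190738) - 322014/146630 = -270851*(-1/190738) - 322014*1/146630 = 270851/190738 - 14637/6665 = -986610191/1271268770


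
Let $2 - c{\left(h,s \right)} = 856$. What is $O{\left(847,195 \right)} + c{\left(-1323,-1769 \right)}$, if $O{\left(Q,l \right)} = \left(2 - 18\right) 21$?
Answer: $-1190$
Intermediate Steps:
$O{\left(Q,l \right)} = -336$ ($O{\left(Q,l \right)} = \left(-16\right) 21 = -336$)
$c{\left(h,s \right)} = -854$ ($c{\left(h,s \right)} = 2 - 856 = -854$)
$O{\left(847,195 \right)} + c{\left(-1323,-1769 \right)} = -336 - 854 = -1190$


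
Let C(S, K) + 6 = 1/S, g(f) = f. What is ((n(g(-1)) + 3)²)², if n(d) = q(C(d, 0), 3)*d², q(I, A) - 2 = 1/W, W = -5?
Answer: 331776/625 ≈ 530.84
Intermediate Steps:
C(S, K) = -6 + 1/S
q(I, A) = 9/5 (q(I, A) = 2 + 1/(-5) = 2 + 1*(-⅕) = 2 - ⅕ = 9/5)
n(d) = 9*d²/5
((n(g(-1)) + 3)²)² = (((9/5)*(-1)² + 3)²)² = (((9/5)*1 + 3)²)² = ((9/5 + 3)²)² = ((24/5)²)² = (576/25)² = 331776/625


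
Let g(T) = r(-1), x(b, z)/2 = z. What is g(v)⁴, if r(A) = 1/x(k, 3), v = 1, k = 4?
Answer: 1/1296 ≈ 0.00077160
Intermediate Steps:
x(b, z) = 2*z
r(A) = ⅙ (r(A) = 1/(2*3) = 1/6 = ⅙)
g(T) = ⅙
g(v)⁴ = (⅙)⁴ = 1/1296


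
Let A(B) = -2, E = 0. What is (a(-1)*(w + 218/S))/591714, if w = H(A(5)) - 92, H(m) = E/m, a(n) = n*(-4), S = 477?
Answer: -87332/141123789 ≈ -0.00061883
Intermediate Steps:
a(n) = -4*n
H(m) = 0 (H(m) = 0/m = 0)
w = -92 (w = 0 - 92 = -92)
(a(-1)*(w + 218/S))/591714 = ((-4*(-1))*(-92 + 218/477))/591714 = (4*(-92 + 218*(1/477)))*(1/591714) = (4*(-92 + 218/477))*(1/591714) = (4*(-43666/477))*(1/591714) = -174664/477*1/591714 = -87332/141123789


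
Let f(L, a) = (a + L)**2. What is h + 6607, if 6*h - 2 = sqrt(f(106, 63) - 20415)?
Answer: 19822/3 + sqrt(8146)/6 ≈ 6622.4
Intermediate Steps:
f(L, a) = (L + a)**2
h = 1/3 + sqrt(8146)/6 (h = 1/3 + sqrt((106 + 63)**2 - 20415)/6 = 1/3 + sqrt(169**2 - 20415)/6 = 1/3 + sqrt(28561 - 20415)/6 = 1/3 + sqrt(8146)/6 ≈ 15.376)
h + 6607 = (1/3 + sqrt(8146)/6) + 6607 = 19822/3 + sqrt(8146)/6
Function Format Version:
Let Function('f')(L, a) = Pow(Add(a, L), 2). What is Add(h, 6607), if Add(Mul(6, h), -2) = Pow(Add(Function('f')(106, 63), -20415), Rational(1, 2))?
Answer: Add(Rational(19822, 3), Mul(Rational(1, 6), Pow(8146, Rational(1, 2)))) ≈ 6622.4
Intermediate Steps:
Function('f')(L, a) = Pow(Add(L, a), 2)
h = Add(Rational(1, 3), Mul(Rational(1, 6), Pow(8146, Rational(1, 2)))) (h = Add(Rational(1, 3), Mul(Rational(1, 6), Pow(Add(Pow(Add(106, 63), 2), -20415), Rational(1, 2)))) = Add(Rational(1, 3), Mul(Rational(1, 6), Pow(Add(Pow(169, 2), -20415), Rational(1, 2)))) = Add(Rational(1, 3), Mul(Rational(1, 6), Pow(Add(28561, -20415), Rational(1, 2)))) = Add(Rational(1, 3), Mul(Rational(1, 6), Pow(8146, Rational(1, 2)))) ≈ 15.376)
Add(h, 6607) = Add(Add(Rational(1, 3), Mul(Rational(1, 6), Pow(8146, Rational(1, 2)))), 6607) = Add(Rational(19822, 3), Mul(Rational(1, 6), Pow(8146, Rational(1, 2))))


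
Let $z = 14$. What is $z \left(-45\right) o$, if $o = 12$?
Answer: $-7560$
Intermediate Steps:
$z \left(-45\right) o = 14 \left(-45\right) 12 = \left(-630\right) 12 = -7560$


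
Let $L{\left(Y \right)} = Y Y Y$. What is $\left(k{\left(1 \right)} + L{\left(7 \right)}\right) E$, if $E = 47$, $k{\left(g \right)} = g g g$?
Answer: $16168$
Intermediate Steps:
$k{\left(g \right)} = g^{3}$ ($k{\left(g \right)} = g^{2} g = g^{3}$)
$L{\left(Y \right)} = Y^{3}$ ($L{\left(Y \right)} = Y^{2} Y = Y^{3}$)
$\left(k{\left(1 \right)} + L{\left(7 \right)}\right) E = \left(1^{3} + 7^{3}\right) 47 = \left(1 + 343\right) 47 = 344 \cdot 47 = 16168$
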